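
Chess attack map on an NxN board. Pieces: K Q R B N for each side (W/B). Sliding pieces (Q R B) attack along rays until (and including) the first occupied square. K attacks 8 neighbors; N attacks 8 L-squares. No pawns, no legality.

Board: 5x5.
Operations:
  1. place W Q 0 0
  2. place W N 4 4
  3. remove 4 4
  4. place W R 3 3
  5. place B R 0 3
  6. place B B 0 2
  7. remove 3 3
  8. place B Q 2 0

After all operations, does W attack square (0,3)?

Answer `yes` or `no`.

Op 1: place WQ@(0,0)
Op 2: place WN@(4,4)
Op 3: remove (4,4)
Op 4: place WR@(3,3)
Op 5: place BR@(0,3)
Op 6: place BB@(0,2)
Op 7: remove (3,3)
Op 8: place BQ@(2,0)
Per-piece attacks for W:
  WQ@(0,0): attacks (0,1) (0,2) (1,0) (2,0) (1,1) (2,2) (3,3) (4,4) [ray(0,1) blocked at (0,2); ray(1,0) blocked at (2,0)]
W attacks (0,3): no

Answer: no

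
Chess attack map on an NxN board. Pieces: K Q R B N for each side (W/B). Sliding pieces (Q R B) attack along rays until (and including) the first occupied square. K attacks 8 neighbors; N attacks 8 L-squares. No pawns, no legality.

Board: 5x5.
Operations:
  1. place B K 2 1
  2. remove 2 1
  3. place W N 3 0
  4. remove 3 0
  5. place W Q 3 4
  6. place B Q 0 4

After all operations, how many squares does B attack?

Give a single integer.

Op 1: place BK@(2,1)
Op 2: remove (2,1)
Op 3: place WN@(3,0)
Op 4: remove (3,0)
Op 5: place WQ@(3,4)
Op 6: place BQ@(0,4)
Per-piece attacks for B:
  BQ@(0,4): attacks (0,3) (0,2) (0,1) (0,0) (1,4) (2,4) (3,4) (1,3) (2,2) (3,1) (4,0) [ray(1,0) blocked at (3,4)]
Union (11 distinct): (0,0) (0,1) (0,2) (0,3) (1,3) (1,4) (2,2) (2,4) (3,1) (3,4) (4,0)

Answer: 11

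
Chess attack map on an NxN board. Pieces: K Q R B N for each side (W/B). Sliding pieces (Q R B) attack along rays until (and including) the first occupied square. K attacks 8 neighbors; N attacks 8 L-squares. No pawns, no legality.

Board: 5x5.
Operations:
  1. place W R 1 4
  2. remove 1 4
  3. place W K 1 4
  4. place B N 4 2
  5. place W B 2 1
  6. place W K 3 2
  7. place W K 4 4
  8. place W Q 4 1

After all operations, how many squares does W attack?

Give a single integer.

Op 1: place WR@(1,4)
Op 2: remove (1,4)
Op 3: place WK@(1,4)
Op 4: place BN@(4,2)
Op 5: place WB@(2,1)
Op 6: place WK@(3,2)
Op 7: place WK@(4,4)
Op 8: place WQ@(4,1)
Per-piece attacks for W:
  WK@(1,4): attacks (1,3) (2,4) (0,4) (2,3) (0,3)
  WB@(2,1): attacks (3,2) (3,0) (1,2) (0,3) (1,0) [ray(1,1) blocked at (3,2)]
  WK@(3,2): attacks (3,3) (3,1) (4,2) (2,2) (4,3) (4,1) (2,3) (2,1)
  WQ@(4,1): attacks (4,2) (4,0) (3,1) (2,1) (3,2) (3,0) [ray(0,1) blocked at (4,2); ray(-1,0) blocked at (2,1); ray(-1,1) blocked at (3,2)]
  WK@(4,4): attacks (4,3) (3,4) (3,3)
Union (18 distinct): (0,3) (0,4) (1,0) (1,2) (1,3) (2,1) (2,2) (2,3) (2,4) (3,0) (3,1) (3,2) (3,3) (3,4) (4,0) (4,1) (4,2) (4,3)

Answer: 18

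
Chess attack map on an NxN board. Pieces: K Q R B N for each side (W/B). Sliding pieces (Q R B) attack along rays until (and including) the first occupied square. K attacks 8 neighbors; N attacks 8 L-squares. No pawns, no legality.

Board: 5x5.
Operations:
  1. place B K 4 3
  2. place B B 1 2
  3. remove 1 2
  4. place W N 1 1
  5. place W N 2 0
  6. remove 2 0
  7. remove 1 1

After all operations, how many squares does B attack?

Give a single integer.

Answer: 5

Derivation:
Op 1: place BK@(4,3)
Op 2: place BB@(1,2)
Op 3: remove (1,2)
Op 4: place WN@(1,1)
Op 5: place WN@(2,0)
Op 6: remove (2,0)
Op 7: remove (1,1)
Per-piece attacks for B:
  BK@(4,3): attacks (4,4) (4,2) (3,3) (3,4) (3,2)
Union (5 distinct): (3,2) (3,3) (3,4) (4,2) (4,4)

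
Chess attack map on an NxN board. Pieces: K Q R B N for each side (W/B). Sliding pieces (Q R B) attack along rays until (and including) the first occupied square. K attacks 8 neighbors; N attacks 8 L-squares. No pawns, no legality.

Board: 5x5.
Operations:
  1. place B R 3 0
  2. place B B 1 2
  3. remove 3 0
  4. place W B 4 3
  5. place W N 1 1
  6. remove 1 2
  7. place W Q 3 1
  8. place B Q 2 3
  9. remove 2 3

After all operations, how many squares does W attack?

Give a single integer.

Op 1: place BR@(3,0)
Op 2: place BB@(1,2)
Op 3: remove (3,0)
Op 4: place WB@(4,3)
Op 5: place WN@(1,1)
Op 6: remove (1,2)
Op 7: place WQ@(3,1)
Op 8: place BQ@(2,3)
Op 9: remove (2,3)
Per-piece attacks for W:
  WN@(1,1): attacks (2,3) (3,2) (0,3) (3,0)
  WQ@(3,1): attacks (3,2) (3,3) (3,4) (3,0) (4,1) (2,1) (1,1) (4,2) (4,0) (2,2) (1,3) (0,4) (2,0) [ray(-1,0) blocked at (1,1)]
  WB@(4,3): attacks (3,4) (3,2) (2,1) (1,0)
Union (16 distinct): (0,3) (0,4) (1,0) (1,1) (1,3) (2,0) (2,1) (2,2) (2,3) (3,0) (3,2) (3,3) (3,4) (4,0) (4,1) (4,2)

Answer: 16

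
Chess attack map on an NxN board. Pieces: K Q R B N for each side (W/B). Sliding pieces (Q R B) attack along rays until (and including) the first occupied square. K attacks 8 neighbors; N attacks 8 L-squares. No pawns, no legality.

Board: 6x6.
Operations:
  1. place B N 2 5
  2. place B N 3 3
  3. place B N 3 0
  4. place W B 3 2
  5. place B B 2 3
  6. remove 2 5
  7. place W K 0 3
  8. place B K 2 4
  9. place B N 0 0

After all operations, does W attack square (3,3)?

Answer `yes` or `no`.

Op 1: place BN@(2,5)
Op 2: place BN@(3,3)
Op 3: place BN@(3,0)
Op 4: place WB@(3,2)
Op 5: place BB@(2,3)
Op 6: remove (2,5)
Op 7: place WK@(0,3)
Op 8: place BK@(2,4)
Op 9: place BN@(0,0)
Per-piece attacks for W:
  WK@(0,3): attacks (0,4) (0,2) (1,3) (1,4) (1,2)
  WB@(3,2): attacks (4,3) (5,4) (4,1) (5,0) (2,3) (2,1) (1,0) [ray(-1,1) blocked at (2,3)]
W attacks (3,3): no

Answer: no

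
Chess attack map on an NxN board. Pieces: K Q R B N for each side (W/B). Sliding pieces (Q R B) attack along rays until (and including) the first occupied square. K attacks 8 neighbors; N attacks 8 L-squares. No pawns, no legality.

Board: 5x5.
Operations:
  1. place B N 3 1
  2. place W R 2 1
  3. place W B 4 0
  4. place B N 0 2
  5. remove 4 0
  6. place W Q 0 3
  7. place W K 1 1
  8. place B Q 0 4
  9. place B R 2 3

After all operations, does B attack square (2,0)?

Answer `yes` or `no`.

Answer: no

Derivation:
Op 1: place BN@(3,1)
Op 2: place WR@(2,1)
Op 3: place WB@(4,0)
Op 4: place BN@(0,2)
Op 5: remove (4,0)
Op 6: place WQ@(0,3)
Op 7: place WK@(1,1)
Op 8: place BQ@(0,4)
Op 9: place BR@(2,3)
Per-piece attacks for B:
  BN@(0,2): attacks (1,4) (2,3) (1,0) (2,1)
  BQ@(0,4): attacks (0,3) (1,4) (2,4) (3,4) (4,4) (1,3) (2,2) (3,1) [ray(0,-1) blocked at (0,3); ray(1,-1) blocked at (3,1)]
  BR@(2,3): attacks (2,4) (2,2) (2,1) (3,3) (4,3) (1,3) (0,3) [ray(0,-1) blocked at (2,1); ray(-1,0) blocked at (0,3)]
  BN@(3,1): attacks (4,3) (2,3) (1,2) (1,0)
B attacks (2,0): no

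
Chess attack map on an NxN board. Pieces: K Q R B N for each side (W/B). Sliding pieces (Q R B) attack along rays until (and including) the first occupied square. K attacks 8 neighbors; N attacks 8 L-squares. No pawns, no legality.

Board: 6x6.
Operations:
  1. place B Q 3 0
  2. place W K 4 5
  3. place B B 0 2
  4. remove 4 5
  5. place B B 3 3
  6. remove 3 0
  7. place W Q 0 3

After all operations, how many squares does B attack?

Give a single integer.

Answer: 12

Derivation:
Op 1: place BQ@(3,0)
Op 2: place WK@(4,5)
Op 3: place BB@(0,2)
Op 4: remove (4,5)
Op 5: place BB@(3,3)
Op 6: remove (3,0)
Op 7: place WQ@(0,3)
Per-piece attacks for B:
  BB@(0,2): attacks (1,3) (2,4) (3,5) (1,1) (2,0)
  BB@(3,3): attacks (4,4) (5,5) (4,2) (5,1) (2,4) (1,5) (2,2) (1,1) (0,0)
Union (12 distinct): (0,0) (1,1) (1,3) (1,5) (2,0) (2,2) (2,4) (3,5) (4,2) (4,4) (5,1) (5,5)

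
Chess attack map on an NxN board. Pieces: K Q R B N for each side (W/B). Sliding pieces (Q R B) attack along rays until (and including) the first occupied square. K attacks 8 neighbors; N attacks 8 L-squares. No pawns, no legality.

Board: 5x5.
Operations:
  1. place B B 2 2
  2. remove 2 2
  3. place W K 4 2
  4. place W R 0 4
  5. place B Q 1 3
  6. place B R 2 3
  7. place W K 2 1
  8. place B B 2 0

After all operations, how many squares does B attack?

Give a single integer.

Op 1: place BB@(2,2)
Op 2: remove (2,2)
Op 3: place WK@(4,2)
Op 4: place WR@(0,4)
Op 5: place BQ@(1,3)
Op 6: place BR@(2,3)
Op 7: place WK@(2,1)
Op 8: place BB@(2,0)
Per-piece attacks for B:
  BQ@(1,3): attacks (1,4) (1,2) (1,1) (1,0) (2,3) (0,3) (2,4) (2,2) (3,1) (4,0) (0,4) (0,2) [ray(1,0) blocked at (2,3); ray(-1,1) blocked at (0,4)]
  BB@(2,0): attacks (3,1) (4,2) (1,1) (0,2) [ray(1,1) blocked at (4,2)]
  BR@(2,3): attacks (2,4) (2,2) (2,1) (3,3) (4,3) (1,3) [ray(0,-1) blocked at (2,1); ray(-1,0) blocked at (1,3)]
Union (17 distinct): (0,2) (0,3) (0,4) (1,0) (1,1) (1,2) (1,3) (1,4) (2,1) (2,2) (2,3) (2,4) (3,1) (3,3) (4,0) (4,2) (4,3)

Answer: 17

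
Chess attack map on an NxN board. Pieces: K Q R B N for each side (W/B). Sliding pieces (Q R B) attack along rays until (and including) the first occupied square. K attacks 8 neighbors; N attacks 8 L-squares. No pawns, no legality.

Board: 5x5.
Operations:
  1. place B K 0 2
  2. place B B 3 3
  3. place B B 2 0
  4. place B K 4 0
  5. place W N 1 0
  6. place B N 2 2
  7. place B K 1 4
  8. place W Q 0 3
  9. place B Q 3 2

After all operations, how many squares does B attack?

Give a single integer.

Answer: 21

Derivation:
Op 1: place BK@(0,2)
Op 2: place BB@(3,3)
Op 3: place BB@(2,0)
Op 4: place BK@(4,0)
Op 5: place WN@(1,0)
Op 6: place BN@(2,2)
Op 7: place BK@(1,4)
Op 8: place WQ@(0,3)
Op 9: place BQ@(3,2)
Per-piece attacks for B:
  BK@(0,2): attacks (0,3) (0,1) (1,2) (1,3) (1,1)
  BK@(1,4): attacks (1,3) (2,4) (0,4) (2,3) (0,3)
  BB@(2,0): attacks (3,1) (4,2) (1,1) (0,2) [ray(-1,1) blocked at (0,2)]
  BN@(2,2): attacks (3,4) (4,3) (1,4) (0,3) (3,0) (4,1) (1,0) (0,1)
  BQ@(3,2): attacks (3,3) (3,1) (3,0) (4,2) (2,2) (4,3) (4,1) (2,3) (1,4) (2,1) (1,0) [ray(0,1) blocked at (3,3); ray(-1,0) blocked at (2,2); ray(-1,1) blocked at (1,4); ray(-1,-1) blocked at (1,0)]
  BB@(3,3): attacks (4,4) (4,2) (2,4) (2,2) [ray(-1,-1) blocked at (2,2)]
  BK@(4,0): attacks (4,1) (3,0) (3,1)
Union (21 distinct): (0,1) (0,2) (0,3) (0,4) (1,0) (1,1) (1,2) (1,3) (1,4) (2,1) (2,2) (2,3) (2,4) (3,0) (3,1) (3,3) (3,4) (4,1) (4,2) (4,3) (4,4)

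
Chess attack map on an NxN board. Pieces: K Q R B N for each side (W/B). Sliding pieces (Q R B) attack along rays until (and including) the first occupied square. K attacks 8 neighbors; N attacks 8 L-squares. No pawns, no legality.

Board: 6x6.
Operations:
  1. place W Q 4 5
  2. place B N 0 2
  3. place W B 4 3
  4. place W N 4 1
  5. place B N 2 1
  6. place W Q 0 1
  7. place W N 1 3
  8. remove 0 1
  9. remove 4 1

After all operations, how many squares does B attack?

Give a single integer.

Answer: 10

Derivation:
Op 1: place WQ@(4,5)
Op 2: place BN@(0,2)
Op 3: place WB@(4,3)
Op 4: place WN@(4,1)
Op 5: place BN@(2,1)
Op 6: place WQ@(0,1)
Op 7: place WN@(1,3)
Op 8: remove (0,1)
Op 9: remove (4,1)
Per-piece attacks for B:
  BN@(0,2): attacks (1,4) (2,3) (1,0) (2,1)
  BN@(2,1): attacks (3,3) (4,2) (1,3) (0,2) (4,0) (0,0)
Union (10 distinct): (0,0) (0,2) (1,0) (1,3) (1,4) (2,1) (2,3) (3,3) (4,0) (4,2)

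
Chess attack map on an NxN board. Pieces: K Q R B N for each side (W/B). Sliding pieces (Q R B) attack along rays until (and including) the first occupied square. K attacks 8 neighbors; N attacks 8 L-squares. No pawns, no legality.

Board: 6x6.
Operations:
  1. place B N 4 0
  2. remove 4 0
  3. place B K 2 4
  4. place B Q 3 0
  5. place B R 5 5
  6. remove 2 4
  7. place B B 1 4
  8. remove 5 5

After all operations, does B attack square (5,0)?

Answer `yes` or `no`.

Answer: yes

Derivation:
Op 1: place BN@(4,0)
Op 2: remove (4,0)
Op 3: place BK@(2,4)
Op 4: place BQ@(3,0)
Op 5: place BR@(5,5)
Op 6: remove (2,4)
Op 7: place BB@(1,4)
Op 8: remove (5,5)
Per-piece attacks for B:
  BB@(1,4): attacks (2,5) (2,3) (3,2) (4,1) (5,0) (0,5) (0,3)
  BQ@(3,0): attacks (3,1) (3,2) (3,3) (3,4) (3,5) (4,0) (5,0) (2,0) (1,0) (0,0) (4,1) (5,2) (2,1) (1,2) (0,3)
B attacks (5,0): yes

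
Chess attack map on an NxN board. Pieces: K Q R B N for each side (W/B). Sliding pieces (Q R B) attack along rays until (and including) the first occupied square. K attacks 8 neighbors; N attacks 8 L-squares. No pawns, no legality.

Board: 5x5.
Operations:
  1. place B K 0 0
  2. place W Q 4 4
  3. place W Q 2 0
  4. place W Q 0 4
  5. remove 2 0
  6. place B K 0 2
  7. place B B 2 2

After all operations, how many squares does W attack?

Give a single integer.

Answer: 14

Derivation:
Op 1: place BK@(0,0)
Op 2: place WQ@(4,4)
Op 3: place WQ@(2,0)
Op 4: place WQ@(0,4)
Op 5: remove (2,0)
Op 6: place BK@(0,2)
Op 7: place BB@(2,2)
Per-piece attacks for W:
  WQ@(0,4): attacks (0,3) (0,2) (1,4) (2,4) (3,4) (4,4) (1,3) (2,2) [ray(0,-1) blocked at (0,2); ray(1,0) blocked at (4,4); ray(1,-1) blocked at (2,2)]
  WQ@(4,4): attacks (4,3) (4,2) (4,1) (4,0) (3,4) (2,4) (1,4) (0,4) (3,3) (2,2) [ray(-1,0) blocked at (0,4); ray(-1,-1) blocked at (2,2)]
Union (14 distinct): (0,2) (0,3) (0,4) (1,3) (1,4) (2,2) (2,4) (3,3) (3,4) (4,0) (4,1) (4,2) (4,3) (4,4)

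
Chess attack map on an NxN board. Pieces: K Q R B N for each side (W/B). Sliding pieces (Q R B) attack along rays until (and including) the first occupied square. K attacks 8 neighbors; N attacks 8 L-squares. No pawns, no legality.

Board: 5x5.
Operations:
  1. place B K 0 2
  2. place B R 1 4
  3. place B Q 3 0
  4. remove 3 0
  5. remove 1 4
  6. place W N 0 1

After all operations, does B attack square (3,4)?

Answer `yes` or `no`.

Op 1: place BK@(0,2)
Op 2: place BR@(1,4)
Op 3: place BQ@(3,0)
Op 4: remove (3,0)
Op 5: remove (1,4)
Op 6: place WN@(0,1)
Per-piece attacks for B:
  BK@(0,2): attacks (0,3) (0,1) (1,2) (1,3) (1,1)
B attacks (3,4): no

Answer: no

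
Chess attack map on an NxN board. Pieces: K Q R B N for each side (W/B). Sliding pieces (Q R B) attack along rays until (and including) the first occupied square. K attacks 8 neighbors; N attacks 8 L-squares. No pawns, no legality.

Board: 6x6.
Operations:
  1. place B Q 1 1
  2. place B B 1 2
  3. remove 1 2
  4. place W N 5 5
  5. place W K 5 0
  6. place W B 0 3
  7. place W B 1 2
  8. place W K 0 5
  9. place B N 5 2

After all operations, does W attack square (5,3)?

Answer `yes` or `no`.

Op 1: place BQ@(1,1)
Op 2: place BB@(1,2)
Op 3: remove (1,2)
Op 4: place WN@(5,5)
Op 5: place WK@(5,0)
Op 6: place WB@(0,3)
Op 7: place WB@(1,2)
Op 8: place WK@(0,5)
Op 9: place BN@(5,2)
Per-piece attacks for W:
  WB@(0,3): attacks (1,4) (2,5) (1,2) [ray(1,-1) blocked at (1,2)]
  WK@(0,5): attacks (0,4) (1,5) (1,4)
  WB@(1,2): attacks (2,3) (3,4) (4,5) (2,1) (3,0) (0,3) (0,1) [ray(-1,1) blocked at (0,3)]
  WK@(5,0): attacks (5,1) (4,0) (4,1)
  WN@(5,5): attacks (4,3) (3,4)
W attacks (5,3): no

Answer: no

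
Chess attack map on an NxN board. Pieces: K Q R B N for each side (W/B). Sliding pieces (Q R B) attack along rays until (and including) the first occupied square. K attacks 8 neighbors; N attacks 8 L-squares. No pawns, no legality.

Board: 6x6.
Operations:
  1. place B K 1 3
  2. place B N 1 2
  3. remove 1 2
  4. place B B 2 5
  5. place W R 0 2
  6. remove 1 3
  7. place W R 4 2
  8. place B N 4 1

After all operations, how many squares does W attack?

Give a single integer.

Op 1: place BK@(1,3)
Op 2: place BN@(1,2)
Op 3: remove (1,2)
Op 4: place BB@(2,5)
Op 5: place WR@(0,2)
Op 6: remove (1,3)
Op 7: place WR@(4,2)
Op 8: place BN@(4,1)
Per-piece attacks for W:
  WR@(0,2): attacks (0,3) (0,4) (0,5) (0,1) (0,0) (1,2) (2,2) (3,2) (4,2) [ray(1,0) blocked at (4,2)]
  WR@(4,2): attacks (4,3) (4,4) (4,5) (4,1) (5,2) (3,2) (2,2) (1,2) (0,2) [ray(0,-1) blocked at (4,1); ray(-1,0) blocked at (0,2)]
Union (15 distinct): (0,0) (0,1) (0,2) (0,3) (0,4) (0,5) (1,2) (2,2) (3,2) (4,1) (4,2) (4,3) (4,4) (4,5) (5,2)

Answer: 15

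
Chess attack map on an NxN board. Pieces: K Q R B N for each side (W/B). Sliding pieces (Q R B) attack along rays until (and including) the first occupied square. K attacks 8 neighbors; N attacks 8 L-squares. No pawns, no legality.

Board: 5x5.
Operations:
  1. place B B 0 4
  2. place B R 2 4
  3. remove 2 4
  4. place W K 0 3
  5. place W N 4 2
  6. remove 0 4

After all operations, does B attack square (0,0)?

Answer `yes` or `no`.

Answer: no

Derivation:
Op 1: place BB@(0,4)
Op 2: place BR@(2,4)
Op 3: remove (2,4)
Op 4: place WK@(0,3)
Op 5: place WN@(4,2)
Op 6: remove (0,4)
Per-piece attacks for B:
B attacks (0,0): no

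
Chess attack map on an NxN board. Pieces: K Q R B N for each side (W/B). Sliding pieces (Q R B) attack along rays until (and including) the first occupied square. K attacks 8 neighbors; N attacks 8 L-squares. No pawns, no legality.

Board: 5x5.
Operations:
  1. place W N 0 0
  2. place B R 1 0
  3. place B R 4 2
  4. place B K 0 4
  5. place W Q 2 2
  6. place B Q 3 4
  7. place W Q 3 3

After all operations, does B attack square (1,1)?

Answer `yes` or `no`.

Answer: yes

Derivation:
Op 1: place WN@(0,0)
Op 2: place BR@(1,0)
Op 3: place BR@(4,2)
Op 4: place BK@(0,4)
Op 5: place WQ@(2,2)
Op 6: place BQ@(3,4)
Op 7: place WQ@(3,3)
Per-piece attacks for B:
  BK@(0,4): attacks (0,3) (1,4) (1,3)
  BR@(1,0): attacks (1,1) (1,2) (1,3) (1,4) (2,0) (3,0) (4,0) (0,0) [ray(-1,0) blocked at (0,0)]
  BQ@(3,4): attacks (3,3) (4,4) (2,4) (1,4) (0,4) (4,3) (2,3) (1,2) (0,1) [ray(0,-1) blocked at (3,3); ray(-1,0) blocked at (0,4)]
  BR@(4,2): attacks (4,3) (4,4) (4,1) (4,0) (3,2) (2,2) [ray(-1,0) blocked at (2,2)]
B attacks (1,1): yes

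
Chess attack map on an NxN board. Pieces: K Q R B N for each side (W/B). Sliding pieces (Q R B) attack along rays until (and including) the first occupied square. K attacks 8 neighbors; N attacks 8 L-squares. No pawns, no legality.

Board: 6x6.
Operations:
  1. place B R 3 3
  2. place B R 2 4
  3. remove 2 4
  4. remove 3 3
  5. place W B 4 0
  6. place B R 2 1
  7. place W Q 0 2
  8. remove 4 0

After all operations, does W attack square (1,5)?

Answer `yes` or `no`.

Answer: no

Derivation:
Op 1: place BR@(3,3)
Op 2: place BR@(2,4)
Op 3: remove (2,4)
Op 4: remove (3,3)
Op 5: place WB@(4,0)
Op 6: place BR@(2,1)
Op 7: place WQ@(0,2)
Op 8: remove (4,0)
Per-piece attacks for W:
  WQ@(0,2): attacks (0,3) (0,4) (0,5) (0,1) (0,0) (1,2) (2,2) (3,2) (4,2) (5,2) (1,3) (2,4) (3,5) (1,1) (2,0)
W attacks (1,5): no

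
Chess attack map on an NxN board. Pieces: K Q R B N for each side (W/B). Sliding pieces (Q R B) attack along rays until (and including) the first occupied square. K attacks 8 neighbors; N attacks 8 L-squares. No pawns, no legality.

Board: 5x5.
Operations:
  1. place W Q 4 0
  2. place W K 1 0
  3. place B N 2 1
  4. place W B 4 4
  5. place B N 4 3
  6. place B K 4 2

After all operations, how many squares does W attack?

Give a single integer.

Op 1: place WQ@(4,0)
Op 2: place WK@(1,0)
Op 3: place BN@(2,1)
Op 4: place WB@(4,4)
Op 5: place BN@(4,3)
Op 6: place BK@(4,2)
Per-piece attacks for W:
  WK@(1,0): attacks (1,1) (2,0) (0,0) (2,1) (0,1)
  WQ@(4,0): attacks (4,1) (4,2) (3,0) (2,0) (1,0) (3,1) (2,2) (1,3) (0,4) [ray(0,1) blocked at (4,2); ray(-1,0) blocked at (1,0)]
  WB@(4,4): attacks (3,3) (2,2) (1,1) (0,0)
Union (14 distinct): (0,0) (0,1) (0,4) (1,0) (1,1) (1,3) (2,0) (2,1) (2,2) (3,0) (3,1) (3,3) (4,1) (4,2)

Answer: 14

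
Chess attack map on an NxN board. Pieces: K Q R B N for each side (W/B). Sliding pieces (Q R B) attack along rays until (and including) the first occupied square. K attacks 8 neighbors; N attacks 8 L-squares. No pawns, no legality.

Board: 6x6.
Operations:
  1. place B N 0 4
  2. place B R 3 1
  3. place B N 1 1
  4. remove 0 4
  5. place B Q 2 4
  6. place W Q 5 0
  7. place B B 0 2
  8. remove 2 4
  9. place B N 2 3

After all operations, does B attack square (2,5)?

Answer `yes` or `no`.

Op 1: place BN@(0,4)
Op 2: place BR@(3,1)
Op 3: place BN@(1,1)
Op 4: remove (0,4)
Op 5: place BQ@(2,4)
Op 6: place WQ@(5,0)
Op 7: place BB@(0,2)
Op 8: remove (2,4)
Op 9: place BN@(2,3)
Per-piece attacks for B:
  BB@(0,2): attacks (1,3) (2,4) (3,5) (1,1) [ray(1,-1) blocked at (1,1)]
  BN@(1,1): attacks (2,3) (3,2) (0,3) (3,0)
  BN@(2,3): attacks (3,5) (4,4) (1,5) (0,4) (3,1) (4,2) (1,1) (0,2)
  BR@(3,1): attacks (3,2) (3,3) (3,4) (3,5) (3,0) (4,1) (5,1) (2,1) (1,1) [ray(-1,0) blocked at (1,1)]
B attacks (2,5): no

Answer: no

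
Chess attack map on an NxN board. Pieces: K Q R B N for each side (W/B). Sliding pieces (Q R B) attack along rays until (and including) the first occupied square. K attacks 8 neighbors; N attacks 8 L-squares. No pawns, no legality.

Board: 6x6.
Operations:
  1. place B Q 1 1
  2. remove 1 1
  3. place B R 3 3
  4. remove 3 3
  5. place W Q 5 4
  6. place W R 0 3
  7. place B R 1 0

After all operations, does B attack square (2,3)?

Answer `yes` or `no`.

Answer: no

Derivation:
Op 1: place BQ@(1,1)
Op 2: remove (1,1)
Op 3: place BR@(3,3)
Op 4: remove (3,3)
Op 5: place WQ@(5,4)
Op 6: place WR@(0,3)
Op 7: place BR@(1,0)
Per-piece attacks for B:
  BR@(1,0): attacks (1,1) (1,2) (1,3) (1,4) (1,5) (2,0) (3,0) (4,0) (5,0) (0,0)
B attacks (2,3): no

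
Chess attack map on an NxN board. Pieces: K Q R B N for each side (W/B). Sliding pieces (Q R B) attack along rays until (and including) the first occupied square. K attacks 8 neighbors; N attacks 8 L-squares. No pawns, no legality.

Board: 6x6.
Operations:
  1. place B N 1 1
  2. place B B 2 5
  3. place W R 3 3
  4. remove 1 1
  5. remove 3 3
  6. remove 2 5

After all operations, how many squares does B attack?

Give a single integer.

Answer: 0

Derivation:
Op 1: place BN@(1,1)
Op 2: place BB@(2,5)
Op 3: place WR@(3,3)
Op 4: remove (1,1)
Op 5: remove (3,3)
Op 6: remove (2,5)
Per-piece attacks for B:
Union (0 distinct): (none)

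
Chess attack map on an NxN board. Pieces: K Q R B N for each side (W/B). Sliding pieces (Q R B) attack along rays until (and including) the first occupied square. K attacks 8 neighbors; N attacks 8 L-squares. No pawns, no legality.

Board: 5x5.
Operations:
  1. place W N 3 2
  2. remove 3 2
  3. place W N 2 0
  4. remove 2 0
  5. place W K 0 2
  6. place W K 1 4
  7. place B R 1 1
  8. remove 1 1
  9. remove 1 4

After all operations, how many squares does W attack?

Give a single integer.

Op 1: place WN@(3,2)
Op 2: remove (3,2)
Op 3: place WN@(2,0)
Op 4: remove (2,0)
Op 5: place WK@(0,2)
Op 6: place WK@(1,4)
Op 7: place BR@(1,1)
Op 8: remove (1,1)
Op 9: remove (1,4)
Per-piece attacks for W:
  WK@(0,2): attacks (0,3) (0,1) (1,2) (1,3) (1,1)
Union (5 distinct): (0,1) (0,3) (1,1) (1,2) (1,3)

Answer: 5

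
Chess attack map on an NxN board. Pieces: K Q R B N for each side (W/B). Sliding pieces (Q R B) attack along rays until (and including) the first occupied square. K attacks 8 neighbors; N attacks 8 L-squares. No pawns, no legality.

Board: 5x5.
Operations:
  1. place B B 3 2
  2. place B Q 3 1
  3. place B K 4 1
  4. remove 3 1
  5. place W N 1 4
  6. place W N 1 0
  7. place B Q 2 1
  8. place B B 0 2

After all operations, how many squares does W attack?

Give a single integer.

Op 1: place BB@(3,2)
Op 2: place BQ@(3,1)
Op 3: place BK@(4,1)
Op 4: remove (3,1)
Op 5: place WN@(1,4)
Op 6: place WN@(1,0)
Op 7: place BQ@(2,1)
Op 8: place BB@(0,2)
Per-piece attacks for W:
  WN@(1,0): attacks (2,2) (3,1) (0,2)
  WN@(1,4): attacks (2,2) (3,3) (0,2)
Union (4 distinct): (0,2) (2,2) (3,1) (3,3)

Answer: 4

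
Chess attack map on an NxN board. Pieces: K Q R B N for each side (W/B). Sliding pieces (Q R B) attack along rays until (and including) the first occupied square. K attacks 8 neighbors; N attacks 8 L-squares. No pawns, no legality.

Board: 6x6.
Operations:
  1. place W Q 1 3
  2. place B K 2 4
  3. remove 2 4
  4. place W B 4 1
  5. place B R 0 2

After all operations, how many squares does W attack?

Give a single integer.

Op 1: place WQ@(1,3)
Op 2: place BK@(2,4)
Op 3: remove (2,4)
Op 4: place WB@(4,1)
Op 5: place BR@(0,2)
Per-piece attacks for W:
  WQ@(1,3): attacks (1,4) (1,5) (1,2) (1,1) (1,0) (2,3) (3,3) (4,3) (5,3) (0,3) (2,4) (3,5) (2,2) (3,1) (4,0) (0,4) (0,2) [ray(-1,-1) blocked at (0,2)]
  WB@(4,1): attacks (5,2) (5,0) (3,2) (2,3) (1,4) (0,5) (3,0)
Union (22 distinct): (0,2) (0,3) (0,4) (0,5) (1,0) (1,1) (1,2) (1,4) (1,5) (2,2) (2,3) (2,4) (3,0) (3,1) (3,2) (3,3) (3,5) (4,0) (4,3) (5,0) (5,2) (5,3)

Answer: 22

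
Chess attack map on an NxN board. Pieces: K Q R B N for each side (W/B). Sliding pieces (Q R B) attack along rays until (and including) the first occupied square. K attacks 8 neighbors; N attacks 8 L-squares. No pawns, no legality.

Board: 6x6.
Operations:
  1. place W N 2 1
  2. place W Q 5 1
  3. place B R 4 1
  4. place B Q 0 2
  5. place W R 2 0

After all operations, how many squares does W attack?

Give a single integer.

Op 1: place WN@(2,1)
Op 2: place WQ@(5,1)
Op 3: place BR@(4,1)
Op 4: place BQ@(0,2)
Op 5: place WR@(2,0)
Per-piece attacks for W:
  WR@(2,0): attacks (2,1) (3,0) (4,0) (5,0) (1,0) (0,0) [ray(0,1) blocked at (2,1)]
  WN@(2,1): attacks (3,3) (4,2) (1,3) (0,2) (4,0) (0,0)
  WQ@(5,1): attacks (5,2) (5,3) (5,4) (5,5) (5,0) (4,1) (4,2) (3,3) (2,4) (1,5) (4,0) [ray(-1,0) blocked at (4,1)]
Union (17 distinct): (0,0) (0,2) (1,0) (1,3) (1,5) (2,1) (2,4) (3,0) (3,3) (4,0) (4,1) (4,2) (5,0) (5,2) (5,3) (5,4) (5,5)

Answer: 17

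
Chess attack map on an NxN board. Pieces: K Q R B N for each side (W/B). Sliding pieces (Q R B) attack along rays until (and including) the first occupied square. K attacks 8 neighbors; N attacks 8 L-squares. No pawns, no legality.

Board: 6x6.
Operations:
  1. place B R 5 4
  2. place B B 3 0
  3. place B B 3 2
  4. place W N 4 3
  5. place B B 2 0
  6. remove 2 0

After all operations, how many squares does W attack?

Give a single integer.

Op 1: place BR@(5,4)
Op 2: place BB@(3,0)
Op 3: place BB@(3,2)
Op 4: place WN@(4,3)
Op 5: place BB@(2,0)
Op 6: remove (2,0)
Per-piece attacks for W:
  WN@(4,3): attacks (5,5) (3,5) (2,4) (5,1) (3,1) (2,2)
Union (6 distinct): (2,2) (2,4) (3,1) (3,5) (5,1) (5,5)

Answer: 6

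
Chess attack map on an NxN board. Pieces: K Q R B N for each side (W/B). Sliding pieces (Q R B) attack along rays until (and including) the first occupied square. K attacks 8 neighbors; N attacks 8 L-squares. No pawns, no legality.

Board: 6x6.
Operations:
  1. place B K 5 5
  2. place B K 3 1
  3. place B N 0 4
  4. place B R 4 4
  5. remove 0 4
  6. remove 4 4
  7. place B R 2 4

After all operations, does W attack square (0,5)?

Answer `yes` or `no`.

Op 1: place BK@(5,5)
Op 2: place BK@(3,1)
Op 3: place BN@(0,4)
Op 4: place BR@(4,4)
Op 5: remove (0,4)
Op 6: remove (4,4)
Op 7: place BR@(2,4)
Per-piece attacks for W:
W attacks (0,5): no

Answer: no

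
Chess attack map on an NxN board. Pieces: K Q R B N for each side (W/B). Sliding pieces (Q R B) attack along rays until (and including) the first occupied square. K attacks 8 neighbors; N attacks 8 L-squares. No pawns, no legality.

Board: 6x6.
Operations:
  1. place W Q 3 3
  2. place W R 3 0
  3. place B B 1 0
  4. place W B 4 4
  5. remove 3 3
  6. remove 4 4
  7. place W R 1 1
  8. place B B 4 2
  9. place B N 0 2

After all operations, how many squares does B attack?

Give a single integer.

Op 1: place WQ@(3,3)
Op 2: place WR@(3,0)
Op 3: place BB@(1,0)
Op 4: place WB@(4,4)
Op 5: remove (3,3)
Op 6: remove (4,4)
Op 7: place WR@(1,1)
Op 8: place BB@(4,2)
Op 9: place BN@(0,2)
Per-piece attacks for B:
  BN@(0,2): attacks (1,4) (2,3) (1,0) (2,1)
  BB@(1,0): attacks (2,1) (3,2) (4,3) (5,4) (0,1)
  BB@(4,2): attacks (5,3) (5,1) (3,3) (2,4) (1,5) (3,1) (2,0)
Union (15 distinct): (0,1) (1,0) (1,4) (1,5) (2,0) (2,1) (2,3) (2,4) (3,1) (3,2) (3,3) (4,3) (5,1) (5,3) (5,4)

Answer: 15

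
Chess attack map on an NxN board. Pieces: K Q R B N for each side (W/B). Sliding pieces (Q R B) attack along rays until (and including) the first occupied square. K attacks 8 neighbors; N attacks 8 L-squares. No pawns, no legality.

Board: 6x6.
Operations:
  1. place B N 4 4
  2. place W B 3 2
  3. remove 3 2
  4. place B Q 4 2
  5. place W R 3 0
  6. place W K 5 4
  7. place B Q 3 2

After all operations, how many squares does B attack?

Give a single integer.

Op 1: place BN@(4,4)
Op 2: place WB@(3,2)
Op 3: remove (3,2)
Op 4: place BQ@(4,2)
Op 5: place WR@(3,0)
Op 6: place WK@(5,4)
Op 7: place BQ@(3,2)
Per-piece attacks for B:
  BQ@(3,2): attacks (3,3) (3,4) (3,5) (3,1) (3,0) (4,2) (2,2) (1,2) (0,2) (4,3) (5,4) (4,1) (5,0) (2,3) (1,4) (0,5) (2,1) (1,0) [ray(0,-1) blocked at (3,0); ray(1,0) blocked at (4,2); ray(1,1) blocked at (5,4)]
  BQ@(4,2): attacks (4,3) (4,4) (4,1) (4,0) (5,2) (3,2) (5,3) (5,1) (3,3) (2,4) (1,5) (3,1) (2,0) [ray(0,1) blocked at (4,4); ray(-1,0) blocked at (3,2)]
  BN@(4,4): attacks (2,5) (5,2) (3,2) (2,3)
Union (28 distinct): (0,2) (0,5) (1,0) (1,2) (1,4) (1,5) (2,0) (2,1) (2,2) (2,3) (2,4) (2,5) (3,0) (3,1) (3,2) (3,3) (3,4) (3,5) (4,0) (4,1) (4,2) (4,3) (4,4) (5,0) (5,1) (5,2) (5,3) (5,4)

Answer: 28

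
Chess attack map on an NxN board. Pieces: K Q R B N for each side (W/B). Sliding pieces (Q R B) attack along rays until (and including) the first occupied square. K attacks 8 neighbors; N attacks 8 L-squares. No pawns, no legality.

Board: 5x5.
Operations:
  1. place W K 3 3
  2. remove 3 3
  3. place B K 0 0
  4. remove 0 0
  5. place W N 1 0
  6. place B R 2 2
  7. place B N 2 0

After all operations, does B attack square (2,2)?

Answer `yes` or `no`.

Answer: no

Derivation:
Op 1: place WK@(3,3)
Op 2: remove (3,3)
Op 3: place BK@(0,0)
Op 4: remove (0,0)
Op 5: place WN@(1,0)
Op 6: place BR@(2,2)
Op 7: place BN@(2,0)
Per-piece attacks for B:
  BN@(2,0): attacks (3,2) (4,1) (1,2) (0,1)
  BR@(2,2): attacks (2,3) (2,4) (2,1) (2,0) (3,2) (4,2) (1,2) (0,2) [ray(0,-1) blocked at (2,0)]
B attacks (2,2): no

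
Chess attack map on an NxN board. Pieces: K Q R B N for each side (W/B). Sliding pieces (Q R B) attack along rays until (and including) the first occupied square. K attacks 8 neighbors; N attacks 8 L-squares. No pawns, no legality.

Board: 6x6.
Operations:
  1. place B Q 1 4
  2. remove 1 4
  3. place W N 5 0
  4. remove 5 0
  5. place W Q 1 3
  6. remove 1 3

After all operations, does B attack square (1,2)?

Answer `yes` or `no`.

Answer: no

Derivation:
Op 1: place BQ@(1,4)
Op 2: remove (1,4)
Op 3: place WN@(5,0)
Op 4: remove (5,0)
Op 5: place WQ@(1,3)
Op 6: remove (1,3)
Per-piece attacks for B:
B attacks (1,2): no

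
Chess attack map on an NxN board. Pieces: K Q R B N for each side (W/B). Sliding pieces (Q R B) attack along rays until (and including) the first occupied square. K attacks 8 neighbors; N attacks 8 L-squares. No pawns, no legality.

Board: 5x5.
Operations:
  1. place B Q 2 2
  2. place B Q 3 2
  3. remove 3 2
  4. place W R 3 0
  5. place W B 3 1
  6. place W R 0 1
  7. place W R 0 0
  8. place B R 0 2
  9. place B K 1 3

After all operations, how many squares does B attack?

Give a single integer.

Answer: 19

Derivation:
Op 1: place BQ@(2,2)
Op 2: place BQ@(3,2)
Op 3: remove (3,2)
Op 4: place WR@(3,0)
Op 5: place WB@(3,1)
Op 6: place WR@(0,1)
Op 7: place WR@(0,0)
Op 8: place BR@(0,2)
Op 9: place BK@(1,3)
Per-piece attacks for B:
  BR@(0,2): attacks (0,3) (0,4) (0,1) (1,2) (2,2) [ray(0,-1) blocked at (0,1); ray(1,0) blocked at (2,2)]
  BK@(1,3): attacks (1,4) (1,2) (2,3) (0,3) (2,4) (2,2) (0,4) (0,2)
  BQ@(2,2): attacks (2,3) (2,4) (2,1) (2,0) (3,2) (4,2) (1,2) (0,2) (3,3) (4,4) (3,1) (1,3) (1,1) (0,0) [ray(-1,0) blocked at (0,2); ray(1,-1) blocked at (3,1); ray(-1,1) blocked at (1,3); ray(-1,-1) blocked at (0,0)]
Union (19 distinct): (0,0) (0,1) (0,2) (0,3) (0,4) (1,1) (1,2) (1,3) (1,4) (2,0) (2,1) (2,2) (2,3) (2,4) (3,1) (3,2) (3,3) (4,2) (4,4)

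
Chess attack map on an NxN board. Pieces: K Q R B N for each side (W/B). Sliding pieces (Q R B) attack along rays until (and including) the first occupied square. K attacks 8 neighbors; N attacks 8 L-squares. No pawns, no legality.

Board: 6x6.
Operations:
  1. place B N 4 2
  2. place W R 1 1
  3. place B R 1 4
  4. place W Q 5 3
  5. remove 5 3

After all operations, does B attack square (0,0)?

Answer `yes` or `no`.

Answer: no

Derivation:
Op 1: place BN@(4,2)
Op 2: place WR@(1,1)
Op 3: place BR@(1,4)
Op 4: place WQ@(5,3)
Op 5: remove (5,3)
Per-piece attacks for B:
  BR@(1,4): attacks (1,5) (1,3) (1,2) (1,1) (2,4) (3,4) (4,4) (5,4) (0,4) [ray(0,-1) blocked at (1,1)]
  BN@(4,2): attacks (5,4) (3,4) (2,3) (5,0) (3,0) (2,1)
B attacks (0,0): no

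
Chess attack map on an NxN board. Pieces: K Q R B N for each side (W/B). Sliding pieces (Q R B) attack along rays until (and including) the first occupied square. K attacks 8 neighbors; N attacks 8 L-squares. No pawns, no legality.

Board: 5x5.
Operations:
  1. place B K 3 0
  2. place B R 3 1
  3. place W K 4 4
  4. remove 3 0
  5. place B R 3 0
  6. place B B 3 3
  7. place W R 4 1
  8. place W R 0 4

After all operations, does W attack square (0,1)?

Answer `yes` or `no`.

Answer: yes

Derivation:
Op 1: place BK@(3,0)
Op 2: place BR@(3,1)
Op 3: place WK@(4,4)
Op 4: remove (3,0)
Op 5: place BR@(3,0)
Op 6: place BB@(3,3)
Op 7: place WR@(4,1)
Op 8: place WR@(0,4)
Per-piece attacks for W:
  WR@(0,4): attacks (0,3) (0,2) (0,1) (0,0) (1,4) (2,4) (3,4) (4,4) [ray(1,0) blocked at (4,4)]
  WR@(4,1): attacks (4,2) (4,3) (4,4) (4,0) (3,1) [ray(0,1) blocked at (4,4); ray(-1,0) blocked at (3,1)]
  WK@(4,4): attacks (4,3) (3,4) (3,3)
W attacks (0,1): yes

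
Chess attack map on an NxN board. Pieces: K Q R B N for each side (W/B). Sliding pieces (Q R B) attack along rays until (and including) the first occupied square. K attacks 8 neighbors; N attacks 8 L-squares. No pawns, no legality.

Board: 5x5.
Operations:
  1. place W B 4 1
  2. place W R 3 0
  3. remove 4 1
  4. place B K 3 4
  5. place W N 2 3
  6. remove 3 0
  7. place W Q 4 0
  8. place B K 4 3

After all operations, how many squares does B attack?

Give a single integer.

Op 1: place WB@(4,1)
Op 2: place WR@(3,0)
Op 3: remove (4,1)
Op 4: place BK@(3,4)
Op 5: place WN@(2,3)
Op 6: remove (3,0)
Op 7: place WQ@(4,0)
Op 8: place BK@(4,3)
Per-piece attacks for B:
  BK@(3,4): attacks (3,3) (4,4) (2,4) (4,3) (2,3)
  BK@(4,3): attacks (4,4) (4,2) (3,3) (3,4) (3,2)
Union (8 distinct): (2,3) (2,4) (3,2) (3,3) (3,4) (4,2) (4,3) (4,4)

Answer: 8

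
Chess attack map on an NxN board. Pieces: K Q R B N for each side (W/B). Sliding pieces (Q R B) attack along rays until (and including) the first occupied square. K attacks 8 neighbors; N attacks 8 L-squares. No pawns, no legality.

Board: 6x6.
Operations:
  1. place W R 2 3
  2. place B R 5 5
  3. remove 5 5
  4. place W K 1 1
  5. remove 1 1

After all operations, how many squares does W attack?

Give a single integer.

Answer: 10

Derivation:
Op 1: place WR@(2,3)
Op 2: place BR@(5,5)
Op 3: remove (5,5)
Op 4: place WK@(1,1)
Op 5: remove (1,1)
Per-piece attacks for W:
  WR@(2,3): attacks (2,4) (2,5) (2,2) (2,1) (2,0) (3,3) (4,3) (5,3) (1,3) (0,3)
Union (10 distinct): (0,3) (1,3) (2,0) (2,1) (2,2) (2,4) (2,5) (3,3) (4,3) (5,3)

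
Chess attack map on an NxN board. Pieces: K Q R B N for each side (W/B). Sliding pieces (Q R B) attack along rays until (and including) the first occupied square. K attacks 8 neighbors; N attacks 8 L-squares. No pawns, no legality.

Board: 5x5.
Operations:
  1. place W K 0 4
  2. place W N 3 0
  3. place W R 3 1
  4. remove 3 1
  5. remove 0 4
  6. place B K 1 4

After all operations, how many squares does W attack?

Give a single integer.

Answer: 3

Derivation:
Op 1: place WK@(0,4)
Op 2: place WN@(3,0)
Op 3: place WR@(3,1)
Op 4: remove (3,1)
Op 5: remove (0,4)
Op 6: place BK@(1,4)
Per-piece attacks for W:
  WN@(3,0): attacks (4,2) (2,2) (1,1)
Union (3 distinct): (1,1) (2,2) (4,2)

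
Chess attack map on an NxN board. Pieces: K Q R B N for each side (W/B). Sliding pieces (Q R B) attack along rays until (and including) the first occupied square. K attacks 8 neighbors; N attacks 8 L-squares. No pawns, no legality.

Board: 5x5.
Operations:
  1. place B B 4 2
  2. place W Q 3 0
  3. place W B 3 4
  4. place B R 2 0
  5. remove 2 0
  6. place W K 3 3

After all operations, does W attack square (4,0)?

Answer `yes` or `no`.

Op 1: place BB@(4,2)
Op 2: place WQ@(3,0)
Op 3: place WB@(3,4)
Op 4: place BR@(2,0)
Op 5: remove (2,0)
Op 6: place WK@(3,3)
Per-piece attacks for W:
  WQ@(3,0): attacks (3,1) (3,2) (3,3) (4,0) (2,0) (1,0) (0,0) (4,1) (2,1) (1,2) (0,3) [ray(0,1) blocked at (3,3)]
  WK@(3,3): attacks (3,4) (3,2) (4,3) (2,3) (4,4) (4,2) (2,4) (2,2)
  WB@(3,4): attacks (4,3) (2,3) (1,2) (0,1)
W attacks (4,0): yes

Answer: yes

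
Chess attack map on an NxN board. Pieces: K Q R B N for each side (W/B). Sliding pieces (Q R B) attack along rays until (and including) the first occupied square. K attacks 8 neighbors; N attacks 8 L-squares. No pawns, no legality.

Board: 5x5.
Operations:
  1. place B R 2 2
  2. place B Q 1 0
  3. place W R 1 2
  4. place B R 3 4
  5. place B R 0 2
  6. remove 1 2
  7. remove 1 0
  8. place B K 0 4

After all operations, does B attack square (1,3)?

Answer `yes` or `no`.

Op 1: place BR@(2,2)
Op 2: place BQ@(1,0)
Op 3: place WR@(1,2)
Op 4: place BR@(3,4)
Op 5: place BR@(0,2)
Op 6: remove (1,2)
Op 7: remove (1,0)
Op 8: place BK@(0,4)
Per-piece attacks for B:
  BR@(0,2): attacks (0,3) (0,4) (0,1) (0,0) (1,2) (2,2) [ray(0,1) blocked at (0,4); ray(1,0) blocked at (2,2)]
  BK@(0,4): attacks (0,3) (1,4) (1,3)
  BR@(2,2): attacks (2,3) (2,4) (2,1) (2,0) (3,2) (4,2) (1,2) (0,2) [ray(-1,0) blocked at (0,2)]
  BR@(3,4): attacks (3,3) (3,2) (3,1) (3,0) (4,4) (2,4) (1,4) (0,4) [ray(-1,0) blocked at (0,4)]
B attacks (1,3): yes

Answer: yes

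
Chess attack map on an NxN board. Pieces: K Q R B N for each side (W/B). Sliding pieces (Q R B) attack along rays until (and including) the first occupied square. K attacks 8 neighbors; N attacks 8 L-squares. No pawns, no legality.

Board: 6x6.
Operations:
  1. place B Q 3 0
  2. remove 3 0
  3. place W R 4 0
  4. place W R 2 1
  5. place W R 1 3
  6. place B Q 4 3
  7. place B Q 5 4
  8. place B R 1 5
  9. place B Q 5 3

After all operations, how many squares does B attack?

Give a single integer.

Op 1: place BQ@(3,0)
Op 2: remove (3,0)
Op 3: place WR@(4,0)
Op 4: place WR@(2,1)
Op 5: place WR@(1,3)
Op 6: place BQ@(4,3)
Op 7: place BQ@(5,4)
Op 8: place BR@(1,5)
Op 9: place BQ@(5,3)
Per-piece attacks for B:
  BR@(1,5): attacks (1,4) (1,3) (2,5) (3,5) (4,5) (5,5) (0,5) [ray(0,-1) blocked at (1,3)]
  BQ@(4,3): attacks (4,4) (4,5) (4,2) (4,1) (4,0) (5,3) (3,3) (2,3) (1,3) (5,4) (5,2) (3,4) (2,5) (3,2) (2,1) [ray(0,-1) blocked at (4,0); ray(1,0) blocked at (5,3); ray(-1,0) blocked at (1,3); ray(1,1) blocked at (5,4); ray(-1,-1) blocked at (2,1)]
  BQ@(5,3): attacks (5,4) (5,2) (5,1) (5,0) (4,3) (4,4) (3,5) (4,2) (3,1) (2,0) [ray(0,1) blocked at (5,4); ray(-1,0) blocked at (4,3)]
  BQ@(5,4): attacks (5,5) (5,3) (4,4) (3,4) (2,4) (1,4) (0,4) (4,5) (4,3) [ray(0,-1) blocked at (5,3); ray(-1,-1) blocked at (4,3)]
Union (26 distinct): (0,4) (0,5) (1,3) (1,4) (2,0) (2,1) (2,3) (2,4) (2,5) (3,1) (3,2) (3,3) (3,4) (3,5) (4,0) (4,1) (4,2) (4,3) (4,4) (4,5) (5,0) (5,1) (5,2) (5,3) (5,4) (5,5)

Answer: 26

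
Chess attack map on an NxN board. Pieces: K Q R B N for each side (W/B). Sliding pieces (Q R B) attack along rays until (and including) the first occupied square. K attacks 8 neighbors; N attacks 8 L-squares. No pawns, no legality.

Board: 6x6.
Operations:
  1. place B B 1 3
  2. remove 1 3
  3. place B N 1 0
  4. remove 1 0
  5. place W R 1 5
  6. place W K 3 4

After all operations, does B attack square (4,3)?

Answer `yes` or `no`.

Op 1: place BB@(1,3)
Op 2: remove (1,3)
Op 3: place BN@(1,0)
Op 4: remove (1,0)
Op 5: place WR@(1,5)
Op 6: place WK@(3,4)
Per-piece attacks for B:
B attacks (4,3): no

Answer: no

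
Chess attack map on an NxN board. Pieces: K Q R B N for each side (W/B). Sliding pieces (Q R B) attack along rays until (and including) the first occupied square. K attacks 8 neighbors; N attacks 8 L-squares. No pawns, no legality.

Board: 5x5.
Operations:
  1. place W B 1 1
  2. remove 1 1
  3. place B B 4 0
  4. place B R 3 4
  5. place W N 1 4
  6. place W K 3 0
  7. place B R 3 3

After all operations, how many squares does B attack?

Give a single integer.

Answer: 14

Derivation:
Op 1: place WB@(1,1)
Op 2: remove (1,1)
Op 3: place BB@(4,0)
Op 4: place BR@(3,4)
Op 5: place WN@(1,4)
Op 6: place WK@(3,0)
Op 7: place BR@(3,3)
Per-piece attacks for B:
  BR@(3,3): attacks (3,4) (3,2) (3,1) (3,0) (4,3) (2,3) (1,3) (0,3) [ray(0,1) blocked at (3,4); ray(0,-1) blocked at (3,0)]
  BR@(3,4): attacks (3,3) (4,4) (2,4) (1,4) [ray(0,-1) blocked at (3,3); ray(-1,0) blocked at (1,4)]
  BB@(4,0): attacks (3,1) (2,2) (1,3) (0,4)
Union (14 distinct): (0,3) (0,4) (1,3) (1,4) (2,2) (2,3) (2,4) (3,0) (3,1) (3,2) (3,3) (3,4) (4,3) (4,4)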